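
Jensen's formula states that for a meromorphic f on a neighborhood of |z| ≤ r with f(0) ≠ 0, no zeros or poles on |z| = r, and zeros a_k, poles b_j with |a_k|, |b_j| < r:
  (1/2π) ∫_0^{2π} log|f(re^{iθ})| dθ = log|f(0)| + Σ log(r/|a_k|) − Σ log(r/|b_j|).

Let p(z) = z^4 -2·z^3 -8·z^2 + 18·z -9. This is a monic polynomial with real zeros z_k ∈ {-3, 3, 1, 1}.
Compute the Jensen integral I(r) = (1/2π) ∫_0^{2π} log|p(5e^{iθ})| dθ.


Zeros: -3, 1, 1, 3; r = 5.
Inside |z| < r: -3, 1, 1, 3. Outside (|z| ≥ r): ∅.
p(0) = -9, so log|p(0)| = log(9) = 2.1972.
Apply Jensen: I(r) = log|p(0)| + Σ_k log(r/|z_k|), summed over zeros inside |z| < r.
  log(r/|z_k|) for z_k = -3: log(5/3) = 0.5108
  log(r/|z_k|) for z_k = 3: log(5/3) = 0.5108
  log(r/|z_k|) for z_k = 1: log(5/1) = 1.6094
  log(r/|z_k|) for z_k = 1: log(5/1) = 1.6094
Sum over inside zeros: 4.2405.
I(r) = log|p(0)| + (inside sum) = 2.1972 + 4.2405 = 6.4378.
Closed form (all zeros inside, monic): I(r) = n·log(r) = 4·log(5) = 6.4378. ✓

I(r) ≈ 6.4378.


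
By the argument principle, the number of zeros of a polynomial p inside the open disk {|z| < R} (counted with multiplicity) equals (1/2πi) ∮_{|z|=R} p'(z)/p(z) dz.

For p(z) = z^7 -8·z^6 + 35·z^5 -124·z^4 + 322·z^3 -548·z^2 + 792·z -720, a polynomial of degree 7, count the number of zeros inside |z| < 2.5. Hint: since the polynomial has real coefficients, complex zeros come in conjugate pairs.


The zeros of p are: 2, (0 + 3i), (0 - 3i), (3 + 1i), (3 - 1i), (0 + 2i), (0 - 2i).
Their magnitudes are: 2, 3, 3, 3.162, 3.162, 2, 2.
Zeros with |z| < R = 2.5: 2, (0 + 2i), (0 - 2i).
Count = 3.
By the argument principle, (1/2πi) ∮_{|z|=R} p'(z)/p(z) dz equals exactly this count.

Number of zeros inside |z| < 2.5: 3.


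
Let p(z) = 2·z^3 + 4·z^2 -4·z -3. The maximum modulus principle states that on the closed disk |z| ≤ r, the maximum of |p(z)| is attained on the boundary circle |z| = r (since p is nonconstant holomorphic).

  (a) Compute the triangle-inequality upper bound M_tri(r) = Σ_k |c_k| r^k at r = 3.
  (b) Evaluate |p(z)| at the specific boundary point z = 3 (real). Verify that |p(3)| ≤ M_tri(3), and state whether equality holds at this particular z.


Coefficients: c_0 = -3, c_1 = -4, c_2 = 4, c_3 = 2. Radius r = 3.
Part (a). Triangle bound: M_tri(r) = Σ_k |c_k| r^k
  = |-3|·3^0 + |-4|·3^1 + |4|·3^2 + |2|·3^3
  = 3 + 12 + 36 + 54 = 105.
This bounds M(r) := max_{|z|=r} |p(z)| from above; equality holds iff all terms c_k z^k can be made to align in phase at a single z on |z|=r.
Part (b). At z = 3 (real, on the circle |z| = r):
  p(3) = (-3)·3^0 + (-4)·3^1 + (4)·3^2 + (2)·3^3 = 75.
  |p(3)| = 75.
Check: |p(3)| = 75 ≤ 105 = M_tri(3). ✓ Equality does not hold at z = 3 (the coefficients have mixed signs, so the terms do not all align in phase there).

M_tri(3) = 105; |p(3)| = 75; equality at z=3: no.


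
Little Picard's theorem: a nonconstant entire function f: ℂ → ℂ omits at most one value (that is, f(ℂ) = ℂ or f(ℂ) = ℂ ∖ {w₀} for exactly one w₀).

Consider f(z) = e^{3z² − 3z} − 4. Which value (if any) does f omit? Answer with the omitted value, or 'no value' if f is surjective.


Little Picard bounds the complement of f(ℂ) to at most one point.
The exponent g(z) = 3z² − 3z is a nonconstant polynomial, hence surjective onto ℂ. So e^{g(z)} takes every value in {e^w : w ∈ ℂ} = ℂ ∖ {0}. Adding -4 shifts the range to ℂ ∖ {-4}. f omits exactly -4.

Omitted value: -4.


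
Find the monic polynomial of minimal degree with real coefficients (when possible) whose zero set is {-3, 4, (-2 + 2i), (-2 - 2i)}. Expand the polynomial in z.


The polynomial is p(z) = ∏_{α ∈ S} (z − α), where S = {-3, 4, (-2 + 2i), (-2 - 2i)}.
Expanding the product yields: p(z) = z^4 + 3·z^3 -8·z^2 -56·z -96.
Note conjugate pairs combine to real quadratics: (z − (-2+2i))(z − (-2−2i)) = z² + 4z + 8.
The resulting polynomial has degree 4 and real coefficients as required.

p(z) = z^4 + 3·z^3 -8·z^2 -56·z -96.


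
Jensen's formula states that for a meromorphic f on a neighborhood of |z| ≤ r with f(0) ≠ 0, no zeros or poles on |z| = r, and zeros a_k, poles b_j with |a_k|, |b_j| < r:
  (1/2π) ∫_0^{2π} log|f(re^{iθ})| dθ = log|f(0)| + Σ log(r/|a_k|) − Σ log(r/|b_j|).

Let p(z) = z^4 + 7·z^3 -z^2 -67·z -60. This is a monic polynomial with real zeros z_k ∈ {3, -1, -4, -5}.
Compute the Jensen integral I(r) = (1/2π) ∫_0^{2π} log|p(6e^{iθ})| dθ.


Zeros: -5, -4, -1, 3; r = 6.
Inside |z| < r: -5, -4, -1, 3. Outside (|z| ≥ r): ∅.
p(0) = -60, so log|p(0)| = log(60) = 4.0943.
Apply Jensen: I(r) = log|p(0)| + Σ_k log(r/|z_k|), summed over zeros inside |z| < r.
  log(r/|z_k|) for z_k = 3: log(6/3) = 0.6931
  log(r/|z_k|) for z_k = -1: log(6/1) = 1.7918
  log(r/|z_k|) for z_k = -4: log(6/4) = 0.4055
  log(r/|z_k|) for z_k = -5: log(6/5) = 0.1823
Sum over inside zeros: 3.0727.
I(r) = log|p(0)| + (inside sum) = 4.0943 + 3.0727 = 7.1670.
Closed form (all zeros inside, monic): I(r) = n·log(r) = 4·log(6) = 7.1670. ✓

I(r) ≈ 7.1670.


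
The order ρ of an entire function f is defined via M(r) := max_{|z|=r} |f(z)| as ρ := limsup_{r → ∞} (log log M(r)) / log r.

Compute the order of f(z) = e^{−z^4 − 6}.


|e^{−z^4 − 6}| = e^{Re(-1·z^4) + -6} ≤ e^{1|z|^4 + -6} = e^{1r^4 + -6} on |z| = r, so ρ ≤ 4. Choosing z on |z|=r so that -1·z^4 is real positive (always possible by picking arg z appropriately) gives |f(z)| = e^{1r^4 + -6}, matching the bound. The additive constant -6 does not affect log log M(r) ~ 4·log r. Hence ρ = 4.
Therefore ρ = 4.

Order ρ = 4.


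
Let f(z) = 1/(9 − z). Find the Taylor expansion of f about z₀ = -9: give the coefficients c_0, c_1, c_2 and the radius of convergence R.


Let w = z − z₀, so z = z₀ + w.
Then 9 − z = 9 − (z₀ + w) = (9 − z₀) − w = 18 − w.
f(z) = 1/(18 − w) = (1/(18)) · 1/(1 − w/(18)) = Σ_{n≥0} w^n / (18)^(n+1).
So c_n = 1/(18)^(n+1):
  c_0 = 1/(18)^1 = 1/18.
  c_1 = 1/(18)^2 = 1/324.
  c_2 = 1/(18)^3 = 1/5832.
The series is valid for |w/d| < 1, i.e. |z − z₀| < |d|.
Radius of convergence: R = |9 − z₀| = |18| = 18 (distance from z₀ to the singularity z = 9).

c_0 = 1/18, c_1 = 1/324, c_2 = 1/5832; R = 18.


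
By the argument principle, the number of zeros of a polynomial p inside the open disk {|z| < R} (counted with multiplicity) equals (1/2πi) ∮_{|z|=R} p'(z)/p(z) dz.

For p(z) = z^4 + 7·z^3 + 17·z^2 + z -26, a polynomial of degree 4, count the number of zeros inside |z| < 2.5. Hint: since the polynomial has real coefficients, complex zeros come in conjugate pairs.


The zeros of p are: 1, (-3 + 2i), (-3 - 2i), -2.
Their magnitudes are: 1, 3.606, 3.606, 2.
Zeros with |z| < R = 2.5: 1, -2.
Count = 2.
By the argument principle, (1/2πi) ∮_{|z|=R} p'(z)/p(z) dz equals exactly this count.

Number of zeros inside |z| < 2.5: 2.


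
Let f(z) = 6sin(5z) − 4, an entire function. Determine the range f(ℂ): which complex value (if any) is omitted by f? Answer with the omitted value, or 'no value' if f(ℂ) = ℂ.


Little Picard bounds the complement of f(ℂ) to at most one point.
sin is entire and surjective onto ℂ: for every w ∈ ℂ, sin(ζ) = w has a solution ζ ∈ ℂ (e.g., via the complex inverse arcsin). With ζ = 5z this gives z = ζ/(5). Then 6·sin(5z) takes every value in 6·ℂ = ℂ, and adding -4 is a bijection of ℂ. So f is surjective and omits no value. (Note: only on the real line is sin bounded by [−1, 1].)

Omitted value: no value.


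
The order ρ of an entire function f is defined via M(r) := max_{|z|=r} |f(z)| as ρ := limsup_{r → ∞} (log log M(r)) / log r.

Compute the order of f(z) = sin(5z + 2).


sin(w) is a linear combination of e^{iw} and e^{−iw} (or e^w, e^{−w} in the hyperbolic case), so |sin(w)| ≤ e^{|w|}. With w = 5z + 2, |w| ≤ 5|z| + 2 = 5r + 2 on |z| = r, giving M(r) ≤ e^{5r + 2}, so ρ ≤ 1. On a suitable ray (z = it for sin/cos; z = t for sinh/cosh, t real → ∞), |sin(5z + 2)| grows like e^{5|t|}/2, so ρ ≥ 1. Hence ρ = 1.
Therefore ρ = 1.

Order ρ = 1.


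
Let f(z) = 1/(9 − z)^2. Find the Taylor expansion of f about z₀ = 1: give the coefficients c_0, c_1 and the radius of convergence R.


Let w = z − z₀, so z = z₀ + w.
Then 9 − z = 9 − (z₀ + w) = (9 − z₀) − w = 8 − w.
f(z) = 1/(8 − w)^2 = (1/(8)^2) · (1 − w/(8))^{−2}.
By the binomial series (1−u)^{−2} = Σ_{n≥0} C(n+1, 1) u^n for |u|<1, with u = w/(8):
  c_n = C(n+1, 1) / (8)^(n+2).
  c_0 = 1/(8)^2 = 1/64.
  c_1 = 2/(8)^3 = 1/256.
The series is valid for |w/d| < 1, i.e. |z − z₀| < |d|.
Radius of convergence: R = |9 − z₀| = |8| = 8 (distance from z₀ to the singularity z = 9).

c_0 = 1/64, c_1 = 1/256; R = 8.


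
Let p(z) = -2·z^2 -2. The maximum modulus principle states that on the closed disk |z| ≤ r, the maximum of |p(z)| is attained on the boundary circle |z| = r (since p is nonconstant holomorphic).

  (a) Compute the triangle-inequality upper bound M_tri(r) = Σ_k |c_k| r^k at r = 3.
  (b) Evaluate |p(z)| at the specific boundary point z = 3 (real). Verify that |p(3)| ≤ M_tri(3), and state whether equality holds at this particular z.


Coefficients: c_0 = -2, c_1 = 0, c_2 = -2. Radius r = 3.
Part (a). Triangle bound: M_tri(r) = Σ_k |c_k| r^k
  = |-2|·3^0 + |0|·3^1 + |-2|·3^2
  = 2 + 0 + 18 = 20.
This bounds M(r) := max_{|z|=r} |p(z)| from above; equality holds iff all terms c_k z^k can be made to align in phase at a single z on |z|=r.
Part (b). At z = 3 (real, on the circle |z| = r):
  p(3) = (-2)·3^0 + (0)·3^1 + (-2)·3^2 = -20.
  |p(3)| = 20.
Since all nonzero coefficients share the same sign, |p(3)| = 20 = M_tri(3); the triangle bound is attained at z = 3, so in fact M(r) = 20.

M_tri(3) = 20; |p(3)| = 20; equality at z=3: yes.


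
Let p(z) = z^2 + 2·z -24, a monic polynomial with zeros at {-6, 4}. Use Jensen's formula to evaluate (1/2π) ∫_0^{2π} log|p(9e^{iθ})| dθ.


Zeros: -6, 4; r = 9.
Inside |z| < r: -6, 4. Outside (|z| ≥ r): ∅.
p(0) = -24, so log|p(0)| = log(24) = 3.1781.
Apply Jensen: I(r) = log|p(0)| + Σ_k log(r/|z_k|), summed over zeros inside |z| < r.
  log(r/|z_k|) for z_k = -6: log(9/6) = 0.4055
  log(r/|z_k|) for z_k = 4: log(9/4) = 0.8109
Sum over inside zeros: 1.2164.
I(r) = log|p(0)| + (inside sum) = 3.1781 + 1.2164 = 4.3944.
Closed form (all zeros inside, monic): I(r) = n·log(r) = 2·log(9) = 4.3944. ✓

I(r) ≈ 4.3944.


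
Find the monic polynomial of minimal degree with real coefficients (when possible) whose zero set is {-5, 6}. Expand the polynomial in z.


The polynomial is p(z) = ∏_{α ∈ S} (z − α), where S = {-5, 6}.
Expanding the product yields: p(z) = z^2 -z -30.
The resulting polynomial has degree 2 and real coefficients as required.

p(z) = z^2 -z -30.


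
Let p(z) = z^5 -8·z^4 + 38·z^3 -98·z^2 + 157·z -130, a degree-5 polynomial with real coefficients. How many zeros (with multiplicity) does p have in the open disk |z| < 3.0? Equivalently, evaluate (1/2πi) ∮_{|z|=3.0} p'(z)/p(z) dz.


The zeros of p are: (2 + 3i), (2 - 3i), 2, (1 + 2i), (1 - 2i).
Their magnitudes are: 3.606, 3.606, 2, 2.236, 2.236.
Zeros with |z| < R = 3.0: 2, (1 + 2i), (1 - 2i).
Count = 3.
By the argument principle, (1/2πi) ∮_{|z|=R} p'(z)/p(z) dz equals exactly this count.

Number of zeros inside |z| < 3.0: 3.


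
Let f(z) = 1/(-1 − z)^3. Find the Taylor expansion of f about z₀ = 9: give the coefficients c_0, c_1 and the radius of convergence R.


Let w = z − z₀, so z = z₀ + w.
Then -1 − z = -1 − (z₀ + w) = (-1 − z₀) − w = -10 − w.
f(z) = 1/(-10 − w)^3 = (1/(-10)^3) · (1 − w/(-10))^{−3}.
By the binomial series (1−u)^{−3} = Σ_{n≥0} C(n+2, 2) u^n for |u|<1, with u = w/(-10):
  c_n = C(n+2, 2) / (-10)^(n+3).
  c_0 = 1/(-10)^3 = -1/1000.
  c_1 = 3/(-10)^4 = 3/10000.
The series is valid for |w/d| < 1, i.e. |z − z₀| < |d|.
Radius of convergence: R = |-1 − z₀| = |-10| = 10 (distance from z₀ to the singularity z = -1).

c_0 = -1/1000, c_1 = 3/10000; R = 10.


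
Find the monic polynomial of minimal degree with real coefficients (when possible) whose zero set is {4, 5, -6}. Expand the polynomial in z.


The polynomial is p(z) = ∏_{α ∈ S} (z − α), where S = {4, 5, -6}.
Expanding the product yields: p(z) = z^3 -3·z^2 -34·z + 120.
The resulting polynomial has degree 3 and real coefficients as required.

p(z) = z^3 -3·z^2 -34·z + 120.


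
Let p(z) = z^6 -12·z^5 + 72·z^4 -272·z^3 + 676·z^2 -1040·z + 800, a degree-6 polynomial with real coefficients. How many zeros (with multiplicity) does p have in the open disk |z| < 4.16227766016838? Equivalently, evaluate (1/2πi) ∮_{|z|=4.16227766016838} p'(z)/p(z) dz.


The zeros of p are: (3 + 1i), (3 - 1i), (1 + 3i), (1 - 3i), (2 + 2i), (2 - 2i).
Their magnitudes are: 3.162, 3.162, 3.162, 3.162, 2.828, 2.828.
Zeros with |z| < R = 4.16227766016838: (3 + 1i), (3 - 1i), (1 + 3i), (1 - 3i), (2 + 2i), (2 - 2i).
Count = 6.
By the argument principle, (1/2πi) ∮_{|z|=R} p'(z)/p(z) dz equals exactly this count.

Number of zeros inside |z| < 4.16227766016838: 6.


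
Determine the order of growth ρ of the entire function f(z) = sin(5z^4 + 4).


Write sin(w) = (e^{iw} ± e^{−iw})/(2 or 2i), so |sin(w)| ≤ e^{|w|}. With w = 5z^4 + 4, |w| ≤ 5r^4 + 4 on |z|=r, giving M(r) ≤ e^{5r^4 + 4} and ρ ≤ 4. For the lower bound, choose z on |z|=r with 5z^4 purely imaginary of modulus 5r^4; then |sin(5z^4 + 4)| grows like e^{5r^4}/2, so ρ ≥ 4. Hence ρ = 4.
Therefore ρ = 4.

Order ρ = 4.


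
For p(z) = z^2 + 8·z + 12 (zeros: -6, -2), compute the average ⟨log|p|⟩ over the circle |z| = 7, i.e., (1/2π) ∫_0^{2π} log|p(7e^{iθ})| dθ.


Zeros: -6, -2; r = 7.
Inside |z| < r: -6, -2. Outside (|z| ≥ r): ∅.
p(0) = 12, so log|p(0)| = log(12) = 2.4849.
Apply Jensen: I(r) = log|p(0)| + Σ_k log(r/|z_k|), summed over zeros inside |z| < r.
  log(r/|z_k|) for z_k = -6: log(7/6) = 0.1542
  log(r/|z_k|) for z_k = -2: log(7/2) = 1.2528
Sum over inside zeros: 1.4069.
I(r) = log|p(0)| + (inside sum) = 2.4849 + 1.4069 = 3.8918.
Closed form (all zeros inside, monic): I(r) = n·log(r) = 2·log(7) = 3.8918. ✓

I(r) ≈ 3.8918.


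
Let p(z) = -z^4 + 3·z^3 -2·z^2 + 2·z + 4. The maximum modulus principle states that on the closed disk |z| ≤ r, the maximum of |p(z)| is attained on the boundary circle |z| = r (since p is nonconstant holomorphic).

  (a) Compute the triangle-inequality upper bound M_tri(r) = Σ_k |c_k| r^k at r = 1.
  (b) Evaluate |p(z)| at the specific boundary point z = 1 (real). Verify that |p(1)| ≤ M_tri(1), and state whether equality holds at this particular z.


Coefficients: c_0 = 4, c_1 = 2, c_2 = -2, c_3 = 3, c_4 = -1. Radius r = 1.
Part (a). Triangle bound: M_tri(r) = Σ_k |c_k| r^k
  = |4|·1^0 + |2|·1^1 + |-2|·1^2 + |3|·1^3 + |-1|·1^4
  = 4 + 2 + 2 + 3 + 1 = 12.
This bounds M(r) := max_{|z|=r} |p(z)| from above; equality holds iff all terms c_k z^k can be made to align in phase at a single z on |z|=r.
Part (b). At z = 1 (real, on the circle |z| = r):
  p(1) = (4)·1^0 + (2)·1^1 + (-2)·1^2 + (3)·1^3 + (-1)·1^4 = 6.
  |p(1)| = 6.
Check: |p(1)| = 6 ≤ 12 = M_tri(1). ✓ Equality does not hold at z = 1 (the coefficients have mixed signs, so the terms do not all align in phase there).

M_tri(1) = 12; |p(1)| = 6; equality at z=1: no.


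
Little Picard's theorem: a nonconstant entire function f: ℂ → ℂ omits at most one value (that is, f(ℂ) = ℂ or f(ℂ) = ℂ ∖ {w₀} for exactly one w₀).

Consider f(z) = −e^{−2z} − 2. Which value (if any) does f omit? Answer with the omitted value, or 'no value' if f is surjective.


Little Picard bounds the complement of f(ℂ) to at most one point.
e^{−2z} is never zero on ℂ, so -1·e^{−2z} takes every value in ℂ ∖ {0}. Adding -2 shifts the range to ℂ ∖ {-2}. Thus f omits exactly the value -2.

Omitted value: -2.


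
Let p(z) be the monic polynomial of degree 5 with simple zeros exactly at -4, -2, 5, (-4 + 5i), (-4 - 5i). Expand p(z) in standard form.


The polynomial is p(z) = ∏_{α ∈ S} (z − α), where S = {-4, -2, 5, (-4 + 5i), (-4 - 5i)}.
Expanding the product yields: p(z) = z^5 + 9·z^4 + 27·z^3 -175·z^2 -1222·z -1640.
Note conjugate pairs combine to real quadratics: (z − (-4+5i))(z − (-4−5i)) = z² + 8z + 41.
The resulting polynomial has degree 5 and real coefficients as required.

p(z) = z^5 + 9·z^4 + 27·z^3 -175·z^2 -1222·z -1640.


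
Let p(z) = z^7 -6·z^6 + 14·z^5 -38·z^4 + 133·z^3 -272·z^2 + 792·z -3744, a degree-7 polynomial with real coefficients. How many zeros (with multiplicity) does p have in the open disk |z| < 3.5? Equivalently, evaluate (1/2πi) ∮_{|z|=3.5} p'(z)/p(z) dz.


The zeros of p are: (-2 + 2i), (-2 - 2i), 4, (3 + 2i), (3 - 2i), (0 + 3i), (0 - 3i).
Their magnitudes are: 2.828, 2.828, 4, 3.606, 3.606, 3, 3.
Zeros with |z| < R = 3.5: (-2 + 2i), (-2 - 2i), (0 + 3i), (0 - 3i).
Count = 4.
By the argument principle, (1/2πi) ∮_{|z|=R} p'(z)/p(z) dz equals exactly this count.

Number of zeros inside |z| < 3.5: 4.


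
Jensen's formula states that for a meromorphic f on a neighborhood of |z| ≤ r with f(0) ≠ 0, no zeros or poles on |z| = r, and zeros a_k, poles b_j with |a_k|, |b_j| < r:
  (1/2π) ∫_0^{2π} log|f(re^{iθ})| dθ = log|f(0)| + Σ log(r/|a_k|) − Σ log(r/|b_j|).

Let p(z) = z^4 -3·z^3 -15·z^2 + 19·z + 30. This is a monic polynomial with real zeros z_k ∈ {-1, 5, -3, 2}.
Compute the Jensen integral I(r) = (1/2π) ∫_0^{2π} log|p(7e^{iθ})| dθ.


Zeros: -3, -1, 2, 5; r = 7.
Inside |z| < r: -3, -1, 2, 5. Outside (|z| ≥ r): ∅.
p(0) = 30, so log|p(0)| = log(30) = 3.4012.
Apply Jensen: I(r) = log|p(0)| + Σ_k log(r/|z_k|), summed over zeros inside |z| < r.
  log(r/|z_k|) for z_k = -1: log(7/1) = 1.9459
  log(r/|z_k|) for z_k = 5: log(7/5) = 0.3365
  log(r/|z_k|) for z_k = -3: log(7/3) = 0.8473
  log(r/|z_k|) for z_k = 2: log(7/2) = 1.2528
Sum over inside zeros: 4.3824.
I(r) = log|p(0)| + (inside sum) = 3.4012 + 4.3824 = 7.7836.
Closed form (all zeros inside, monic): I(r) = n·log(r) = 4·log(7) = 7.7836. ✓

I(r) ≈ 7.7836.


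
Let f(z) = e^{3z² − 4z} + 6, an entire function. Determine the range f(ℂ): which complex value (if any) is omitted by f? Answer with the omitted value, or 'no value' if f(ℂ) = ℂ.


Little Picard bounds the complement of f(ℂ) to at most one point.
The exponent g(z) = 3z² − 4z is a nonconstant polynomial, hence surjective onto ℂ. So e^{g(z)} takes every value in {e^w : w ∈ ℂ} = ℂ ∖ {0}. Adding 6 shifts the range to ℂ ∖ {6}. f omits exactly 6.

Omitted value: 6.


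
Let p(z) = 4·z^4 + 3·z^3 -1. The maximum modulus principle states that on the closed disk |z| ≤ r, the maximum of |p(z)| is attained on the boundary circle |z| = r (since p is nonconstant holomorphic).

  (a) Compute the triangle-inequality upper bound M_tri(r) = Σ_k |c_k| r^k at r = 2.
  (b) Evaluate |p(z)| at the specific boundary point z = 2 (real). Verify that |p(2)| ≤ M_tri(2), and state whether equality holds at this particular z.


Coefficients: c_0 = -1, c_1 = 0, c_2 = 0, c_3 = 3, c_4 = 4. Radius r = 2.
Part (a). Triangle bound: M_tri(r) = Σ_k |c_k| r^k
  = |-1|·2^0 + |0|·2^1 + |0|·2^2 + |3|·2^3 + |4|·2^4
  = 1 + 0 + 0 + 24 + 64 = 89.
This bounds M(r) := max_{|z|=r} |p(z)| from above; equality holds iff all terms c_k z^k can be made to align in phase at a single z on |z|=r.
Part (b). At z = 2 (real, on the circle |z| = r):
  p(2) = (-1)·2^0 + (0)·2^1 + (0)·2^2 + (3)·2^3 + (4)·2^4 = 87.
  |p(2)| = 87.
Check: |p(2)| = 87 ≤ 89 = M_tri(2). ✓ Equality does not hold at z = 2 (the coefficients have mixed signs, so the terms do not all align in phase there).

M_tri(2) = 89; |p(2)| = 87; equality at z=2: no.


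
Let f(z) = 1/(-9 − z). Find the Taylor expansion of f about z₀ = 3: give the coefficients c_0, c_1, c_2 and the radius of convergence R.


Let w = z − z₀, so z = z₀ + w.
Then -9 − z = -9 − (z₀ + w) = (-9 − z₀) − w = -12 − w.
f(z) = 1/(-12 − w) = (1/(-12)) · 1/(1 − w/(-12)) = Σ_{n≥0} w^n / (-12)^(n+1).
So c_n = 1/(-12)^(n+1):
  c_0 = 1/(-12)^1 = -1/12.
  c_1 = 1/(-12)^2 = 1/144.
  c_2 = 1/(-12)^3 = -1/1728.
The series is valid for |w/d| < 1, i.e. |z − z₀| < |d|.
Radius of convergence: R = |-9 − z₀| = |-12| = 12 (distance from z₀ to the singularity z = -9).

c_0 = -1/12, c_1 = 1/144, c_2 = -1/1728; R = 12.


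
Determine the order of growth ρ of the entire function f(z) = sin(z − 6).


sin(w) is a linear combination of e^{iw} and e^{−iw} (or e^w, e^{−w} in the hyperbolic case), so |sin(w)| ≤ e^{|w|}. With w = z − 6, |w| ≤ 1|z| + 6 = 1r + 6 on |z| = r, giving M(r) ≤ e^{1r + 6}, so ρ ≤ 1. On a suitable ray (z = it for sin/cos; z = t for sinh/cosh, t real → ∞), |sin(z − 6)| grows like e^{1|t|}/2, so ρ ≥ 1. Hence ρ = 1.
Therefore ρ = 1.

Order ρ = 1.


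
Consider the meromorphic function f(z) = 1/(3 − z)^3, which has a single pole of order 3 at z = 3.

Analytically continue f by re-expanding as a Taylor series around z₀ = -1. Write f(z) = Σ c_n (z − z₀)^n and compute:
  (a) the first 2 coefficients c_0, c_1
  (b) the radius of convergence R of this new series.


Let w = z − z₀, so z = z₀ + w.
Then 3 − z = 3 − (z₀ + w) = (3 − z₀) − w = 4 − w.
f(z) = 1/(4 − w)^3 = (1/(4)^3) · (1 − w/(4))^{−3}.
By the binomial series (1−u)^{−3} = Σ_{n≥0} C(n+2, 2) u^n for |u|<1, with u = w/(4):
  c_n = C(n+2, 2) / (4)^(n+3).
  c_0 = 1/(4)^3 = 1/64.
  c_1 = 3/(4)^4 = 3/256.
The series is valid for |w/d| < 1, i.e. |z − z₀| < |d|.
Radius of convergence: R = |3 − z₀| = |4| = 4 (distance from z₀ to the singularity z = 3).

c_0 = 1/64, c_1 = 3/256; R = 4.


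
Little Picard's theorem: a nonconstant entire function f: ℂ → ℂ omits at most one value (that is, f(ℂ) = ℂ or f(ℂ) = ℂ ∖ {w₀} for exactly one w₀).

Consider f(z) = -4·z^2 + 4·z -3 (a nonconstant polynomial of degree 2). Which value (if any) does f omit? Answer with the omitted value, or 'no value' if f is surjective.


Little Picard bounds the complement of f(ℂ) to at most one point.
For every w ∈ ℂ, the equation p(z) − w = 0 is a nonconstant polynomial in z and hence has at least one root by the fundamental theorem of algebra. So p is surjective onto ℂ, omitting no value.

Omitted value: no value.


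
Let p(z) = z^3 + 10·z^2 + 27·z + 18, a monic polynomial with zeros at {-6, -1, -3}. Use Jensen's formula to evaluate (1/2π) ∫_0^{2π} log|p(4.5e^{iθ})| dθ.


Zeros: -6, -3, -1; r = 4.5.
Inside |z| < r: -3, -1. Outside (|z| ≥ r): -6.
p(0) = 18, so log|p(0)| = log(18) = 2.8904.
Apply Jensen: I(r) = log|p(0)| + Σ_k log(r/|z_k|), summed over zeros inside |z| < r.
  log(r/|z_k|) for z_k = -1: log(4.5/1) = 1.5041
  log(r/|z_k|) for z_k = -3: log(4.5/3) = 0.4055
  Outside zeros (-6) contribute nothing to the Jensen sum.
Sum over inside zeros: 1.9095.
I(r) = log|p(0)| + (inside sum) = 2.8904 + 1.9095 = 4.7999.
Note: since some zeros are outside |z| ≤ r, the simplified n·log(r) form does NOT apply — only the inside zeros contribute.

I(r) ≈ 4.7999.


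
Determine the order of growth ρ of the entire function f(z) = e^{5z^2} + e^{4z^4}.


Each summand is entire of order 2 and 4 respectively (as in the single-exponential case). The order of a sum is at most the max of the orders, so ρ ≤ 4. For the lower bound: on |z|=r choose arg z so that 4z^4 is real positive; then |e^{4z^4}| = e^{4r^4} while |e^{5z^2}| ≤ e^{5r^2} = o(e^{4r^4}). So |f| ≥ e^{4r^4}(1 − o(1)) and ρ ≥ 4. Hence ρ = max(2, 4) = 4.
Therefore ρ = 4.

Order ρ = 4.


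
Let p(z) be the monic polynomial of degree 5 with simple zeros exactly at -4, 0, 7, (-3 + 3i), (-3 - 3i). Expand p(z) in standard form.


The polynomial is p(z) = ∏_{α ∈ S} (z − α), where S = {-4, 0, 7, (-3 + 3i), (-3 - 3i)}.
Expanding the product yields: p(z) = z^5 + 3·z^4 -28·z^3 -222·z^2 -504·z.
Note conjugate pairs combine to real quadratics: (z − (-3+3i))(z − (-3−3i)) = z² + 6z + 18.
The resulting polynomial has degree 5 and real coefficients as required.

p(z) = z^5 + 3·z^4 -28·z^3 -222·z^2 -504·z.


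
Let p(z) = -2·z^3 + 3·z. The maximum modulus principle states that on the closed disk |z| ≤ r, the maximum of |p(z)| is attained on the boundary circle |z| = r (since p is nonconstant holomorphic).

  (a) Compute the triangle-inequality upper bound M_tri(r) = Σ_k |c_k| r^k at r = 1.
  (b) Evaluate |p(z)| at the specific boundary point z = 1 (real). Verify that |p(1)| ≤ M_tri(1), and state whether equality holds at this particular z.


Coefficients: c_0 = 0, c_1 = 3, c_2 = 0, c_3 = -2. Radius r = 1.
Part (a). Triangle bound: M_tri(r) = Σ_k |c_k| r^k
  = |0|·1^0 + |3|·1^1 + |0|·1^2 + |-2|·1^3
  = 0 + 3 + 0 + 2 = 5.
This bounds M(r) := max_{|z|=r} |p(z)| from above; equality holds iff all terms c_k z^k can be made to align in phase at a single z on |z|=r.
Part (b). At z = 1 (real, on the circle |z| = r):
  p(1) = (0)·1^0 + (3)·1^1 + (0)·1^2 + (-2)·1^3 = 1.
  |p(1)| = 1.
Check: |p(1)| = 1 ≤ 5 = M_tri(1). ✓ Equality does not hold at z = 1 (the coefficients have mixed signs, so the terms do not all align in phase there).

M_tri(1) = 5; |p(1)| = 1; equality at z=1: no.


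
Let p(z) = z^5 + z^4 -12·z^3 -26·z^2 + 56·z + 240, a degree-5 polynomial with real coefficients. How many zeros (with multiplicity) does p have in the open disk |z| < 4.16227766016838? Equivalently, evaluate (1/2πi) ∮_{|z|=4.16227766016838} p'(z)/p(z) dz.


The zeros of p are: (3 + 1i), (3 - 1i), (-2 + 2i), (-2 - 2i), -3.
Their magnitudes are: 3.162, 3.162, 2.828, 2.828, 3.
Zeros with |z| < R = 4.16227766016838: (3 + 1i), (3 - 1i), (-2 + 2i), (-2 - 2i), -3.
Count = 5.
By the argument principle, (1/2πi) ∮_{|z|=R} p'(z)/p(z) dz equals exactly this count.

Number of zeros inside |z| < 4.16227766016838: 5.


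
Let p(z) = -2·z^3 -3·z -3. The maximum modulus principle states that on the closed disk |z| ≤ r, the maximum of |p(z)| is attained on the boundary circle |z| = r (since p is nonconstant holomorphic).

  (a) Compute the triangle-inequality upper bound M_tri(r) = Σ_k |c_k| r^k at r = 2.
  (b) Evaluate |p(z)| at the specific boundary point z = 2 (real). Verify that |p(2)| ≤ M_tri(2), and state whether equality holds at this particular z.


Coefficients: c_0 = -3, c_1 = -3, c_2 = 0, c_3 = -2. Radius r = 2.
Part (a). Triangle bound: M_tri(r) = Σ_k |c_k| r^k
  = |-3|·2^0 + |-3|·2^1 + |0|·2^2 + |-2|·2^3
  = 3 + 6 + 0 + 16 = 25.
This bounds M(r) := max_{|z|=r} |p(z)| from above; equality holds iff all terms c_k z^k can be made to align in phase at a single z on |z|=r.
Part (b). At z = 2 (real, on the circle |z| = r):
  p(2) = (-3)·2^0 + (-3)·2^1 + (0)·2^2 + (-2)·2^3 = -25.
  |p(2)| = 25.
Since all nonzero coefficients share the same sign, |p(2)| = 25 = M_tri(2); the triangle bound is attained at z = 2, so in fact M(r) = 25.

M_tri(2) = 25; |p(2)| = 25; equality at z=2: yes.


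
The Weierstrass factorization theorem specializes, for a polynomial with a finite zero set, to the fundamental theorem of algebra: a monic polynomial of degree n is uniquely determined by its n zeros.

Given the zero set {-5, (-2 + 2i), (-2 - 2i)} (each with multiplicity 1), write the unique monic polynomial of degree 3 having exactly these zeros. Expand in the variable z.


The polynomial is p(z) = ∏_{α ∈ S} (z − α), where S = {-5, (-2 + 2i), (-2 - 2i)}.
Expanding the product yields: p(z) = z^3 + 9·z^2 + 28·z + 40.
Note conjugate pairs combine to real quadratics: (z − (-2+2i))(z − (-2−2i)) = z² + 4z + 8.
The resulting polynomial has degree 3 and real coefficients as required.

p(z) = z^3 + 9·z^2 + 28·z + 40.


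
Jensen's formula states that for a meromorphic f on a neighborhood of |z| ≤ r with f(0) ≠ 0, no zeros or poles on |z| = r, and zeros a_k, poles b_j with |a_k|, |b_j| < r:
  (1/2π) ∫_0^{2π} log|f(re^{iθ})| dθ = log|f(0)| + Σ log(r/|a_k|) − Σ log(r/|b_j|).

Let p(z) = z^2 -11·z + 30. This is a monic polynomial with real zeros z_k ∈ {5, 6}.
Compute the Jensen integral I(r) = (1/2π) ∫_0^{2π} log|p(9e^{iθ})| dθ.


Zeros: 5, 6; r = 9.
Inside |z| < r: 5, 6. Outside (|z| ≥ r): ∅.
p(0) = 30, so log|p(0)| = log(30) = 3.4012.
Apply Jensen: I(r) = log|p(0)| + Σ_k log(r/|z_k|), summed over zeros inside |z| < r.
  log(r/|z_k|) for z_k = 5: log(9/5) = 0.5878
  log(r/|z_k|) for z_k = 6: log(9/6) = 0.4055
Sum over inside zeros: 0.9933.
I(r) = log|p(0)| + (inside sum) = 3.4012 + 0.9933 = 4.3944.
Closed form (all zeros inside, monic): I(r) = n·log(r) = 2·log(9) = 4.3944. ✓

I(r) ≈ 4.3944.


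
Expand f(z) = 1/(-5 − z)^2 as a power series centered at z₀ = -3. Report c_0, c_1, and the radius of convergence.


Let w = z − z₀, so z = z₀ + w.
Then -5 − z = -5 − (z₀ + w) = (-5 − z₀) − w = -2 − w.
f(z) = 1/(-2 − w)^2 = (1/(-2)^2) · (1 − w/(-2))^{−2}.
By the binomial series (1−u)^{−2} = Σ_{n≥0} C(n+1, 1) u^n for |u|<1, with u = w/(-2):
  c_n = C(n+1, 1) / (-2)^(n+2).
  c_0 = 1/(-2)^2 = 1/4.
  c_1 = 2/(-2)^3 = -1/4.
The series is valid for |w/d| < 1, i.e. |z − z₀| < |d|.
Radius of convergence: R = |-5 − z₀| = |-2| = 2 (distance from z₀ to the singularity z = -5).

c_0 = 1/4, c_1 = -1/4; R = 2.


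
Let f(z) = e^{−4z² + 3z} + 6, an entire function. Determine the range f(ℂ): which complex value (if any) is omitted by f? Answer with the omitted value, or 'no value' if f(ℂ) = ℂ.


Little Picard bounds the complement of f(ℂ) to at most one point.
The exponent g(z) = −4z² + 3z is a nonconstant polynomial, hence surjective onto ℂ. So e^{g(z)} takes every value in {e^w : w ∈ ℂ} = ℂ ∖ {0}. Adding 6 shifts the range to ℂ ∖ {6}. f omits exactly 6.

Omitted value: 6.


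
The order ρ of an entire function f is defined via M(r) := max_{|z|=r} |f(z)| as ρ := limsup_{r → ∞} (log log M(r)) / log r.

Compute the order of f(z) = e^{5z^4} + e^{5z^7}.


Each summand is entire of order 4 and 7 respectively (as in the single-exponential case). The order of a sum is at most the max of the orders, so ρ ≤ 7. For the lower bound: on |z|=r choose arg z so that 5z^7 is real positive; then |e^{5z^7}| = e^{5r^7} while |e^{5z^4}| ≤ e^{5r^4} = o(e^{5r^7}). So |f| ≥ e^{5r^7}(1 − o(1)) and ρ ≥ 7. Hence ρ = max(4, 7) = 7.
Therefore ρ = 7.

Order ρ = 7.


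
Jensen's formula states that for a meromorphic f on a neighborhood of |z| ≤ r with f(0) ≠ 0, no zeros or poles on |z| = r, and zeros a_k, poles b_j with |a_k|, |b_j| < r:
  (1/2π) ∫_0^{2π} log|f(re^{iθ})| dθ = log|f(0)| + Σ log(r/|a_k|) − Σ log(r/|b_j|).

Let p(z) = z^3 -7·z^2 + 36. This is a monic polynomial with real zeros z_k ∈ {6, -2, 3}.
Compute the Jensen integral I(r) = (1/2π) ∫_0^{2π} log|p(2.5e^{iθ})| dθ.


Zeros: -2, 3, 6; r = 2.5.
Inside |z| < r: -2. Outside (|z| ≥ r): 3, 6.
p(0) = 36, so log|p(0)| = log(36) = 3.5835.
Apply Jensen: I(r) = log|p(0)| + Σ_k log(r/|z_k|), summed over zeros inside |z| < r.
  log(r/|z_k|) for z_k = -2: log(2.5/2) = 0.2231
  Outside zeros (3, 6) contribute nothing to the Jensen sum.
Sum over inside zeros: 0.2231.
I(r) = log|p(0)| + (inside sum) = 3.5835 + 0.2231 = 3.8067.
Note: since some zeros are outside |z| ≤ r, the simplified n·log(r) form does NOT apply — only the inside zeros contribute.

I(r) ≈ 3.8067.


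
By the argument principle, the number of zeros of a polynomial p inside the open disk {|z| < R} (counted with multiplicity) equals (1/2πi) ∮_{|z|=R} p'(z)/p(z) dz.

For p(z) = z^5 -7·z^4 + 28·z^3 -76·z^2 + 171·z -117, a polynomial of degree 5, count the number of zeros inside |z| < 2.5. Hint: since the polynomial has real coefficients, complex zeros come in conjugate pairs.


The zeros of p are: (0 + 3i), (0 - 3i), (3 + 2i), (3 - 2i), 1.
Their magnitudes are: 3, 3, 3.606, 3.606, 1.
Zeros with |z| < R = 2.5: 1.
Count = 1.
By the argument principle, (1/2πi) ∮_{|z|=R} p'(z)/p(z) dz equals exactly this count.

Number of zeros inside |z| < 2.5: 1.


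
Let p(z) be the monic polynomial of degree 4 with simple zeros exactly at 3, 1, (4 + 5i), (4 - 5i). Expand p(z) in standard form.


The polynomial is p(z) = ∏_{α ∈ S} (z − α), where S = {3, 1, (4 + 5i), (4 - 5i)}.
Expanding the product yields: p(z) = z^4 -12·z^3 + 76·z^2 -188·z + 123.
Note conjugate pairs combine to real quadratics: (z − (4+5i))(z − (4−5i)) = z² − 8z + 41.
The resulting polynomial has degree 4 and real coefficients as required.

p(z) = z^4 -12·z^3 + 76·z^2 -188·z + 123.


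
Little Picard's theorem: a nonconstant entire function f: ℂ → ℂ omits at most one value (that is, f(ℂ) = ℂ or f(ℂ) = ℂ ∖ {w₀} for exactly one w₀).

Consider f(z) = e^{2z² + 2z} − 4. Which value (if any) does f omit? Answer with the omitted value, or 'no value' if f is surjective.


Little Picard bounds the complement of f(ℂ) to at most one point.
The exponent g(z) = 2z² + 2z is a nonconstant polynomial, hence surjective onto ℂ. So e^{g(z)} takes every value in {e^w : w ∈ ℂ} = ℂ ∖ {0}. Adding -4 shifts the range to ℂ ∖ {-4}. f omits exactly -4.

Omitted value: -4.


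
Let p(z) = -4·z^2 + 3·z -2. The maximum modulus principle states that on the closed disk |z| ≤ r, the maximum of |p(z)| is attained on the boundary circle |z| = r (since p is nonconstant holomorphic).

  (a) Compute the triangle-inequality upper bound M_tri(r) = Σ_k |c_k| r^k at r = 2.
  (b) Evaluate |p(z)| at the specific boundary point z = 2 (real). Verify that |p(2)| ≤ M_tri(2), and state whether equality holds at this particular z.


Coefficients: c_0 = -2, c_1 = 3, c_2 = -4. Radius r = 2.
Part (a). Triangle bound: M_tri(r) = Σ_k |c_k| r^k
  = |-2|·2^0 + |3|·2^1 + |-4|·2^2
  = 2 + 6 + 16 = 24.
This bounds M(r) := max_{|z|=r} |p(z)| from above; equality holds iff all terms c_k z^k can be made to align in phase at a single z on |z|=r.
Part (b). At z = 2 (real, on the circle |z| = r):
  p(2) = (-2)·2^0 + (3)·2^1 + (-4)·2^2 = -12.
  |p(2)| = 12.
Check: |p(2)| = 12 ≤ 24 = M_tri(2). ✓ Equality does not hold at z = 2 (the coefficients have mixed signs, so the terms do not all align in phase there).

M_tri(2) = 24; |p(2)| = 12; equality at z=2: no.


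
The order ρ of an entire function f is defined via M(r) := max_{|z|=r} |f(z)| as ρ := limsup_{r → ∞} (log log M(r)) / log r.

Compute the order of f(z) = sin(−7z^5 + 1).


Write sin(w) = (e^{iw} ± e^{−iw})/(2 or 2i), so |sin(w)| ≤ e^{|w|}. With w = −7z^5 + 1, |w| ≤ 7r^5 + 1 on |z|=r, giving M(r) ≤ e^{7r^5 + 1} and ρ ≤ 5. For the lower bound, choose z on |z|=r with -7z^5 purely imaginary of modulus 7r^5; then |sin(−7z^5 + 1)| grows like e^{7r^5}/2, so ρ ≥ 5. Hence ρ = 5.
Therefore ρ = 5.

Order ρ = 5.


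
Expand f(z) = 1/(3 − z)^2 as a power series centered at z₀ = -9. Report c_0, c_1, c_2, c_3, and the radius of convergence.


Let w = z − z₀, so z = z₀ + w.
Then 3 − z = 3 − (z₀ + w) = (3 − z₀) − w = 12 − w.
f(z) = 1/(12 − w)^2 = (1/(12)^2) · (1 − w/(12))^{−2}.
By the binomial series (1−u)^{−2} = Σ_{n≥0} C(n+1, 1) u^n for |u|<1, with u = w/(12):
  c_n = C(n+1, 1) / (12)^(n+2).
  c_0 = 1/(12)^2 = 1/144.
  c_1 = 2/(12)^3 = 1/864.
  c_2 = 3/(12)^4 = 1/6912.
  c_3 = 4/(12)^5 = 1/62208.
The series is valid for |w/d| < 1, i.e. |z − z₀| < |d|.
Radius of convergence: R = |3 − z₀| = |12| = 12 (distance from z₀ to the singularity z = 3).

c_0 = 1/144, c_1 = 1/864, c_2 = 1/6912, c_3 = 1/62208; R = 12.


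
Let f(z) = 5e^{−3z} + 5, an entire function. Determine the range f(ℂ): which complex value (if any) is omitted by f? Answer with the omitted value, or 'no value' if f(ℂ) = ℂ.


Little Picard bounds the complement of f(ℂ) to at most one point.
e^{−3z} is never zero on ℂ, so 5·e^{−3z} takes every value in ℂ ∖ {0}. Adding 5 shifts the range to ℂ ∖ {5}. Thus f omits exactly the value 5.

Omitted value: 5.


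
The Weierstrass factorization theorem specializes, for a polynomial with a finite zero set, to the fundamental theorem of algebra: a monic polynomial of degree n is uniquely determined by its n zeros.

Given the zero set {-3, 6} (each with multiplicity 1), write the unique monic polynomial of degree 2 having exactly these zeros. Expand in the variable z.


The polynomial is p(z) = ∏_{α ∈ S} (z − α), where S = {-3, 6}.
Expanding the product yields: p(z) = z^2 -3·z -18.
The resulting polynomial has degree 2 and real coefficients as required.

p(z) = z^2 -3·z -18.


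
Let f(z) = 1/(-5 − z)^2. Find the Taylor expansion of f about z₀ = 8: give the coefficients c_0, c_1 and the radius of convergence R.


Let w = z − z₀, so z = z₀ + w.
Then -5 − z = -5 − (z₀ + w) = (-5 − z₀) − w = -13 − w.
f(z) = 1/(-13 − w)^2 = (1/(-13)^2) · (1 − w/(-13))^{−2}.
By the binomial series (1−u)^{−2} = Σ_{n≥0} C(n+1, 1) u^n for |u|<1, with u = w/(-13):
  c_n = C(n+1, 1) / (-13)^(n+2).
  c_0 = 1/(-13)^2 = 1/169.
  c_1 = 2/(-13)^3 = -2/2197.
The series is valid for |w/d| < 1, i.e. |z − z₀| < |d|.
Radius of convergence: R = |-5 − z₀| = |-13| = 13 (distance from z₀ to the singularity z = -5).

c_0 = 1/169, c_1 = -2/2197; R = 13.


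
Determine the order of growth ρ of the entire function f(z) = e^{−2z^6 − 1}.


|e^{−2z^6 − 1}| = e^{Re(-2·z^6) + -1} ≤ e^{2|z|^6 + -1} = e^{2r^6 + -1} on |z| = r, so ρ ≤ 6. Choosing z on |z|=r so that -2·z^6 is real positive (always possible by picking arg z appropriately) gives |f(z)| = e^{2r^6 + -1}, matching the bound. The additive constant -1 does not affect log log M(r) ~ 6·log r. Hence ρ = 6.
Therefore ρ = 6.

Order ρ = 6.


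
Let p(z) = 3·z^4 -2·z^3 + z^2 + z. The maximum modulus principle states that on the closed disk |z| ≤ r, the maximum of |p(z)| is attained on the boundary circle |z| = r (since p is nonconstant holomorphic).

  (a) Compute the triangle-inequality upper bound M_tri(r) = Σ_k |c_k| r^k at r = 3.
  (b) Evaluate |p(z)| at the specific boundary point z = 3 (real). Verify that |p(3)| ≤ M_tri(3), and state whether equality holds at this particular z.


Coefficients: c_0 = 0, c_1 = 1, c_2 = 1, c_3 = -2, c_4 = 3. Radius r = 3.
Part (a). Triangle bound: M_tri(r) = Σ_k |c_k| r^k
  = |0|·3^0 + |1|·3^1 + |1|·3^2 + |-2|·3^3 + |3|·3^4
  = 0 + 3 + 9 + 54 + 243 = 309.
This bounds M(r) := max_{|z|=r} |p(z)| from above; equality holds iff all terms c_k z^k can be made to align in phase at a single z on |z|=r.
Part (b). At z = 3 (real, on the circle |z| = r):
  p(3) = (0)·3^0 + (1)·3^1 + (1)·3^2 + (-2)·3^3 + (3)·3^4 = 201.
  |p(3)| = 201.
Check: |p(3)| = 201 ≤ 309 = M_tri(3). ✓ Equality does not hold at z = 3 (the coefficients have mixed signs, so the terms do not all align in phase there).

M_tri(3) = 309; |p(3)| = 201; equality at z=3: no.


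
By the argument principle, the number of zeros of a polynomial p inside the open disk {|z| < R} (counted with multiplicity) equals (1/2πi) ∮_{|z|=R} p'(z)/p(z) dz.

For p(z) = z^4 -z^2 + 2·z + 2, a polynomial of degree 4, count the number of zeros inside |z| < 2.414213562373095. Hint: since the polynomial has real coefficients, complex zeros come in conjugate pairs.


The zeros of p are: -1, (1 + 1i), (1 - 1i), -1.
Their magnitudes are: 1, 1.414, 1.414, 1.
Zeros with |z| < R = 2.414213562373095: -1, (1 + 1i), (1 - 1i), -1.
Count = 4.
By the argument principle, (1/2πi) ∮_{|z|=R} p'(z)/p(z) dz equals exactly this count.

Number of zeros inside |z| < 2.414213562373095: 4.


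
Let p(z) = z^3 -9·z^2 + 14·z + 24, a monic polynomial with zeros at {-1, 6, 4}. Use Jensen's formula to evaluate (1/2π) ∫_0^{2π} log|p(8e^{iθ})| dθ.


Zeros: -1, 4, 6; r = 8.
Inside |z| < r: -1, 4, 6. Outside (|z| ≥ r): ∅.
p(0) = 24, so log|p(0)| = log(24) = 3.1781.
Apply Jensen: I(r) = log|p(0)| + Σ_k log(r/|z_k|), summed over zeros inside |z| < r.
  log(r/|z_k|) for z_k = -1: log(8/1) = 2.0794
  log(r/|z_k|) for z_k = 6: log(8/6) = 0.2877
  log(r/|z_k|) for z_k = 4: log(8/4) = 0.6931
Sum over inside zeros: 3.0603.
I(r) = log|p(0)| + (inside sum) = 3.1781 + 3.0603 = 6.2383.
Closed form (all zeros inside, monic): I(r) = n·log(r) = 3·log(8) = 6.2383. ✓

I(r) ≈ 6.2383.
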